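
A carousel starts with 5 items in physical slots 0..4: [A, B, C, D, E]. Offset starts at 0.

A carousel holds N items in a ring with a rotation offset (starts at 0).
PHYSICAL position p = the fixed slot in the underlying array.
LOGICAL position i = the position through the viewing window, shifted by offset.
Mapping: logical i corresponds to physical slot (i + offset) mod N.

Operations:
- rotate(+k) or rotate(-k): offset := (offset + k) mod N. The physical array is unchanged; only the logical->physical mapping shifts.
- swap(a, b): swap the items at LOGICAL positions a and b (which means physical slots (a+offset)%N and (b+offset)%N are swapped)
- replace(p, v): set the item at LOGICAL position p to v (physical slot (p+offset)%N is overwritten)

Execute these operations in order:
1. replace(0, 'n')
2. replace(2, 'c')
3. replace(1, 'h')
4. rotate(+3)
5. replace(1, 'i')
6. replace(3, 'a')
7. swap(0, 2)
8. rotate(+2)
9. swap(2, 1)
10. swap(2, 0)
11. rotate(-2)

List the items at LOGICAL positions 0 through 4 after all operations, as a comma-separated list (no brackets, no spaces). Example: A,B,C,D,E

After op 1 (replace(0, 'n')): offset=0, physical=[n,B,C,D,E], logical=[n,B,C,D,E]
After op 2 (replace(2, 'c')): offset=0, physical=[n,B,c,D,E], logical=[n,B,c,D,E]
After op 3 (replace(1, 'h')): offset=0, physical=[n,h,c,D,E], logical=[n,h,c,D,E]
After op 4 (rotate(+3)): offset=3, physical=[n,h,c,D,E], logical=[D,E,n,h,c]
After op 5 (replace(1, 'i')): offset=3, physical=[n,h,c,D,i], logical=[D,i,n,h,c]
After op 6 (replace(3, 'a')): offset=3, physical=[n,a,c,D,i], logical=[D,i,n,a,c]
After op 7 (swap(0, 2)): offset=3, physical=[D,a,c,n,i], logical=[n,i,D,a,c]
After op 8 (rotate(+2)): offset=0, physical=[D,a,c,n,i], logical=[D,a,c,n,i]
After op 9 (swap(2, 1)): offset=0, physical=[D,c,a,n,i], logical=[D,c,a,n,i]
After op 10 (swap(2, 0)): offset=0, physical=[a,c,D,n,i], logical=[a,c,D,n,i]
After op 11 (rotate(-2)): offset=3, physical=[a,c,D,n,i], logical=[n,i,a,c,D]

Answer: n,i,a,c,D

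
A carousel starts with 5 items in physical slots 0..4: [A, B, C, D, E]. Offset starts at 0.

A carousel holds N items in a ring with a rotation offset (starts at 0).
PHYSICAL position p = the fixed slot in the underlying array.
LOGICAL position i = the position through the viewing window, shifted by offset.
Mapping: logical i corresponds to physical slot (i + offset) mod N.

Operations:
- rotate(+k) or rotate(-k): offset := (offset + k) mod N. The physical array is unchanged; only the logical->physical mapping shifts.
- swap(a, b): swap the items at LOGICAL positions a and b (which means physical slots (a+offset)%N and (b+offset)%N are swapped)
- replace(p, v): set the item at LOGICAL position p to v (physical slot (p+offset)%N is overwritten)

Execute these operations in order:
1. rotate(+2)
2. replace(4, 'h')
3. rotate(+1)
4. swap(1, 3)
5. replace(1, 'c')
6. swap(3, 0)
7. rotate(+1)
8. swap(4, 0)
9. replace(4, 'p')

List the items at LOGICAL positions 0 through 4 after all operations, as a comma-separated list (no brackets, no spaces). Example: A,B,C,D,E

Answer: E,A,D,C,p

Derivation:
After op 1 (rotate(+2)): offset=2, physical=[A,B,C,D,E], logical=[C,D,E,A,B]
After op 2 (replace(4, 'h')): offset=2, physical=[A,h,C,D,E], logical=[C,D,E,A,h]
After op 3 (rotate(+1)): offset=3, physical=[A,h,C,D,E], logical=[D,E,A,h,C]
After op 4 (swap(1, 3)): offset=3, physical=[A,E,C,D,h], logical=[D,h,A,E,C]
After op 5 (replace(1, 'c')): offset=3, physical=[A,E,C,D,c], logical=[D,c,A,E,C]
After op 6 (swap(3, 0)): offset=3, physical=[A,D,C,E,c], logical=[E,c,A,D,C]
After op 7 (rotate(+1)): offset=4, physical=[A,D,C,E,c], logical=[c,A,D,C,E]
After op 8 (swap(4, 0)): offset=4, physical=[A,D,C,c,E], logical=[E,A,D,C,c]
After op 9 (replace(4, 'p')): offset=4, physical=[A,D,C,p,E], logical=[E,A,D,C,p]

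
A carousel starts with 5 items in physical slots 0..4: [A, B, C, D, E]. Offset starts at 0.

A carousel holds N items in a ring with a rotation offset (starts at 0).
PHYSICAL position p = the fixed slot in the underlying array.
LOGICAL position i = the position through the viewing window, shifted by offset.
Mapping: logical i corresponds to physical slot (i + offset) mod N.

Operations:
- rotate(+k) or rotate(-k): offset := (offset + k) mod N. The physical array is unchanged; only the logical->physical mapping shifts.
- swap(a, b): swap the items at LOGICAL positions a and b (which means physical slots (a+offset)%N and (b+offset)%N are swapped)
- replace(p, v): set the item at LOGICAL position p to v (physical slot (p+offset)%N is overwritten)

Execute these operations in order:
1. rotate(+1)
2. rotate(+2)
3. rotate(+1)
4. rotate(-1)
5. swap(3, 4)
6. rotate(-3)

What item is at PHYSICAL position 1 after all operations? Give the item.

Answer: C

Derivation:
After op 1 (rotate(+1)): offset=1, physical=[A,B,C,D,E], logical=[B,C,D,E,A]
After op 2 (rotate(+2)): offset=3, physical=[A,B,C,D,E], logical=[D,E,A,B,C]
After op 3 (rotate(+1)): offset=4, physical=[A,B,C,D,E], logical=[E,A,B,C,D]
After op 4 (rotate(-1)): offset=3, physical=[A,B,C,D,E], logical=[D,E,A,B,C]
After op 5 (swap(3, 4)): offset=3, physical=[A,C,B,D,E], logical=[D,E,A,C,B]
After op 6 (rotate(-3)): offset=0, physical=[A,C,B,D,E], logical=[A,C,B,D,E]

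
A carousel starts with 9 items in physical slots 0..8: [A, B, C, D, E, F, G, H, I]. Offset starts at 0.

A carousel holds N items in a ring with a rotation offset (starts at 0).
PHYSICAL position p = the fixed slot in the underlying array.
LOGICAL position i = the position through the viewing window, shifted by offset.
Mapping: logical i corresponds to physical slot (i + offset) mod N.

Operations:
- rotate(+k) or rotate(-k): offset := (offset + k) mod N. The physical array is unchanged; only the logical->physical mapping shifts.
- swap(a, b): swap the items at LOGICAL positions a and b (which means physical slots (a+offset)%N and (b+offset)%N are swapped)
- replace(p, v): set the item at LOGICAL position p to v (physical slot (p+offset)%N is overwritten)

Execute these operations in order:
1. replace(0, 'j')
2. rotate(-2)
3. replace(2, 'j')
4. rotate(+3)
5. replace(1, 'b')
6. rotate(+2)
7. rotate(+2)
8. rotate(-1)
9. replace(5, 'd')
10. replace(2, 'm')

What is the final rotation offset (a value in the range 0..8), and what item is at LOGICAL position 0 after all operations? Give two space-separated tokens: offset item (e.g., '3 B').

Answer: 4 E

Derivation:
After op 1 (replace(0, 'j')): offset=0, physical=[j,B,C,D,E,F,G,H,I], logical=[j,B,C,D,E,F,G,H,I]
After op 2 (rotate(-2)): offset=7, physical=[j,B,C,D,E,F,G,H,I], logical=[H,I,j,B,C,D,E,F,G]
After op 3 (replace(2, 'j')): offset=7, physical=[j,B,C,D,E,F,G,H,I], logical=[H,I,j,B,C,D,E,F,G]
After op 4 (rotate(+3)): offset=1, physical=[j,B,C,D,E,F,G,H,I], logical=[B,C,D,E,F,G,H,I,j]
After op 5 (replace(1, 'b')): offset=1, physical=[j,B,b,D,E,F,G,H,I], logical=[B,b,D,E,F,G,H,I,j]
After op 6 (rotate(+2)): offset=3, physical=[j,B,b,D,E,F,G,H,I], logical=[D,E,F,G,H,I,j,B,b]
After op 7 (rotate(+2)): offset=5, physical=[j,B,b,D,E,F,G,H,I], logical=[F,G,H,I,j,B,b,D,E]
After op 8 (rotate(-1)): offset=4, physical=[j,B,b,D,E,F,G,H,I], logical=[E,F,G,H,I,j,B,b,D]
After op 9 (replace(5, 'd')): offset=4, physical=[d,B,b,D,E,F,G,H,I], logical=[E,F,G,H,I,d,B,b,D]
After op 10 (replace(2, 'm')): offset=4, physical=[d,B,b,D,E,F,m,H,I], logical=[E,F,m,H,I,d,B,b,D]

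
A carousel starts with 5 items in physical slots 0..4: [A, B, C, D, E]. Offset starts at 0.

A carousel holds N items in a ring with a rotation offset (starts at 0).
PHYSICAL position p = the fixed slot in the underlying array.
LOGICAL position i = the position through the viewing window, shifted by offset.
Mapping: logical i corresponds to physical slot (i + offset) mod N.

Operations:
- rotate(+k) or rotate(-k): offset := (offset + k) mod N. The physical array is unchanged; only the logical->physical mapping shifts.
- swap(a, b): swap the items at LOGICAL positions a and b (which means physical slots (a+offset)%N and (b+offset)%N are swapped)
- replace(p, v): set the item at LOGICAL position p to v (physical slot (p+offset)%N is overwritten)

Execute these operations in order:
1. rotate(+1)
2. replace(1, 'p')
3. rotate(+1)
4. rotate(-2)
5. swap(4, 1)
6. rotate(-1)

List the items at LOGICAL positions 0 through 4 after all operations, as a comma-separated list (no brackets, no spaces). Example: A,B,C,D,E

Answer: B,A,E,p,D

Derivation:
After op 1 (rotate(+1)): offset=1, physical=[A,B,C,D,E], logical=[B,C,D,E,A]
After op 2 (replace(1, 'p')): offset=1, physical=[A,B,p,D,E], logical=[B,p,D,E,A]
After op 3 (rotate(+1)): offset=2, physical=[A,B,p,D,E], logical=[p,D,E,A,B]
After op 4 (rotate(-2)): offset=0, physical=[A,B,p,D,E], logical=[A,B,p,D,E]
After op 5 (swap(4, 1)): offset=0, physical=[A,E,p,D,B], logical=[A,E,p,D,B]
After op 6 (rotate(-1)): offset=4, physical=[A,E,p,D,B], logical=[B,A,E,p,D]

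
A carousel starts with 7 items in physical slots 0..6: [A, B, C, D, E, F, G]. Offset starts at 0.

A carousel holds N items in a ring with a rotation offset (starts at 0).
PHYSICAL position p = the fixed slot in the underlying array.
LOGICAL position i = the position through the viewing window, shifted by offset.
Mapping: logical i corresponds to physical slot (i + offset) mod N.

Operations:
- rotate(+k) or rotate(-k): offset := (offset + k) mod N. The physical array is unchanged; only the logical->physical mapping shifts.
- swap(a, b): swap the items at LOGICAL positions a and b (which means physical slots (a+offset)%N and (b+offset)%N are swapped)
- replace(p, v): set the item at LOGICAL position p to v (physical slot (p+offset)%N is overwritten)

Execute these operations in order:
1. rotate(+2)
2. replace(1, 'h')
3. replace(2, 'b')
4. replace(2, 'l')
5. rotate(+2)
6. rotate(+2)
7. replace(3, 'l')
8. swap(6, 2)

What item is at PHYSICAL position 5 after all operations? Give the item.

After op 1 (rotate(+2)): offset=2, physical=[A,B,C,D,E,F,G], logical=[C,D,E,F,G,A,B]
After op 2 (replace(1, 'h')): offset=2, physical=[A,B,C,h,E,F,G], logical=[C,h,E,F,G,A,B]
After op 3 (replace(2, 'b')): offset=2, physical=[A,B,C,h,b,F,G], logical=[C,h,b,F,G,A,B]
After op 4 (replace(2, 'l')): offset=2, physical=[A,B,C,h,l,F,G], logical=[C,h,l,F,G,A,B]
After op 5 (rotate(+2)): offset=4, physical=[A,B,C,h,l,F,G], logical=[l,F,G,A,B,C,h]
After op 6 (rotate(+2)): offset=6, physical=[A,B,C,h,l,F,G], logical=[G,A,B,C,h,l,F]
After op 7 (replace(3, 'l')): offset=6, physical=[A,B,l,h,l,F,G], logical=[G,A,B,l,h,l,F]
After op 8 (swap(6, 2)): offset=6, physical=[A,F,l,h,l,B,G], logical=[G,A,F,l,h,l,B]

Answer: B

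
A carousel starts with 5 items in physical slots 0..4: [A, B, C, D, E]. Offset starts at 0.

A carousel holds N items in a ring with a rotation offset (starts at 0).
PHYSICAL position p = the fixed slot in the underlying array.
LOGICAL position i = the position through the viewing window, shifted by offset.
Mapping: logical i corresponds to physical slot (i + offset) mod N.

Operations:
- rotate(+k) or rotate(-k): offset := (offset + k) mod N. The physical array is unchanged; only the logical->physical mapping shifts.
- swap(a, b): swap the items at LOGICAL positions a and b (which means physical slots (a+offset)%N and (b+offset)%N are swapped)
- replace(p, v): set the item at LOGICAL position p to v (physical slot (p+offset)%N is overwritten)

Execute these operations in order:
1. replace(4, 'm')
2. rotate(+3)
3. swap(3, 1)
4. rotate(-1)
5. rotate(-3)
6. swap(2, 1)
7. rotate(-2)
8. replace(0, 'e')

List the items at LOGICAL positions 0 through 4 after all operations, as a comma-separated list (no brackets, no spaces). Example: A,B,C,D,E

After op 1 (replace(4, 'm')): offset=0, physical=[A,B,C,D,m], logical=[A,B,C,D,m]
After op 2 (rotate(+3)): offset=3, physical=[A,B,C,D,m], logical=[D,m,A,B,C]
After op 3 (swap(3, 1)): offset=3, physical=[A,m,C,D,B], logical=[D,B,A,m,C]
After op 4 (rotate(-1)): offset=2, physical=[A,m,C,D,B], logical=[C,D,B,A,m]
After op 5 (rotate(-3)): offset=4, physical=[A,m,C,D,B], logical=[B,A,m,C,D]
After op 6 (swap(2, 1)): offset=4, physical=[m,A,C,D,B], logical=[B,m,A,C,D]
After op 7 (rotate(-2)): offset=2, physical=[m,A,C,D,B], logical=[C,D,B,m,A]
After op 8 (replace(0, 'e')): offset=2, physical=[m,A,e,D,B], logical=[e,D,B,m,A]

Answer: e,D,B,m,A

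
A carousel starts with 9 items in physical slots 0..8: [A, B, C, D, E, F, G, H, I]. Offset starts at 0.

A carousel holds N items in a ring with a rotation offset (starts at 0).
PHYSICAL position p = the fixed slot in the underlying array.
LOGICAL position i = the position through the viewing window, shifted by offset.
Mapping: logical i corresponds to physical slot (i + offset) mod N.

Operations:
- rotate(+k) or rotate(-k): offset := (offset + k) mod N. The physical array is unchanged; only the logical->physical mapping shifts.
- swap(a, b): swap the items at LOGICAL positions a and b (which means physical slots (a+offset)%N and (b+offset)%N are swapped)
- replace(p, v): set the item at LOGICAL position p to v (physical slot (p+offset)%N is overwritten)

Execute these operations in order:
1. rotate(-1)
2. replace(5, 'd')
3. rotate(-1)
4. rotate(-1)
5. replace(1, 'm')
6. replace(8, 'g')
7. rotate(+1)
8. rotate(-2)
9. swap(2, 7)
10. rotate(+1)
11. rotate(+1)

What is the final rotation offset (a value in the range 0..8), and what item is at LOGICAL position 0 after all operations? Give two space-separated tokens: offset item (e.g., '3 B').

After op 1 (rotate(-1)): offset=8, physical=[A,B,C,D,E,F,G,H,I], logical=[I,A,B,C,D,E,F,G,H]
After op 2 (replace(5, 'd')): offset=8, physical=[A,B,C,D,d,F,G,H,I], logical=[I,A,B,C,D,d,F,G,H]
After op 3 (rotate(-1)): offset=7, physical=[A,B,C,D,d,F,G,H,I], logical=[H,I,A,B,C,D,d,F,G]
After op 4 (rotate(-1)): offset=6, physical=[A,B,C,D,d,F,G,H,I], logical=[G,H,I,A,B,C,D,d,F]
After op 5 (replace(1, 'm')): offset=6, physical=[A,B,C,D,d,F,G,m,I], logical=[G,m,I,A,B,C,D,d,F]
After op 6 (replace(8, 'g')): offset=6, physical=[A,B,C,D,d,g,G,m,I], logical=[G,m,I,A,B,C,D,d,g]
After op 7 (rotate(+1)): offset=7, physical=[A,B,C,D,d,g,G,m,I], logical=[m,I,A,B,C,D,d,g,G]
After op 8 (rotate(-2)): offset=5, physical=[A,B,C,D,d,g,G,m,I], logical=[g,G,m,I,A,B,C,D,d]
After op 9 (swap(2, 7)): offset=5, physical=[A,B,C,m,d,g,G,D,I], logical=[g,G,D,I,A,B,C,m,d]
After op 10 (rotate(+1)): offset=6, physical=[A,B,C,m,d,g,G,D,I], logical=[G,D,I,A,B,C,m,d,g]
After op 11 (rotate(+1)): offset=7, physical=[A,B,C,m,d,g,G,D,I], logical=[D,I,A,B,C,m,d,g,G]

Answer: 7 D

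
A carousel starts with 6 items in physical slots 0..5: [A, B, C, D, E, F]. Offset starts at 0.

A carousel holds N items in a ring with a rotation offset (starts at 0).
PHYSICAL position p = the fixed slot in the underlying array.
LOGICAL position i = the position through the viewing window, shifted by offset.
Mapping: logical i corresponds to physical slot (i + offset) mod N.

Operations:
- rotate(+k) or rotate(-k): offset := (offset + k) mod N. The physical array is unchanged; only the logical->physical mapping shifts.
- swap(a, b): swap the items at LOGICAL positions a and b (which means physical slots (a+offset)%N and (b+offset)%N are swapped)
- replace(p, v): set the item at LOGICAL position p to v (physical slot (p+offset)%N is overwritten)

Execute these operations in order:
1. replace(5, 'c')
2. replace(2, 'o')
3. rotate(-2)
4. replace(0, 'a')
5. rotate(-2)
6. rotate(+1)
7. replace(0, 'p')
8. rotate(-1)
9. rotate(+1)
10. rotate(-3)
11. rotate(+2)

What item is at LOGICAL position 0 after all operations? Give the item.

Answer: o

Derivation:
After op 1 (replace(5, 'c')): offset=0, physical=[A,B,C,D,E,c], logical=[A,B,C,D,E,c]
After op 2 (replace(2, 'o')): offset=0, physical=[A,B,o,D,E,c], logical=[A,B,o,D,E,c]
After op 3 (rotate(-2)): offset=4, physical=[A,B,o,D,E,c], logical=[E,c,A,B,o,D]
After op 4 (replace(0, 'a')): offset=4, physical=[A,B,o,D,a,c], logical=[a,c,A,B,o,D]
After op 5 (rotate(-2)): offset=2, physical=[A,B,o,D,a,c], logical=[o,D,a,c,A,B]
After op 6 (rotate(+1)): offset=3, physical=[A,B,o,D,a,c], logical=[D,a,c,A,B,o]
After op 7 (replace(0, 'p')): offset=3, physical=[A,B,o,p,a,c], logical=[p,a,c,A,B,o]
After op 8 (rotate(-1)): offset=2, physical=[A,B,o,p,a,c], logical=[o,p,a,c,A,B]
After op 9 (rotate(+1)): offset=3, physical=[A,B,o,p,a,c], logical=[p,a,c,A,B,o]
After op 10 (rotate(-3)): offset=0, physical=[A,B,o,p,a,c], logical=[A,B,o,p,a,c]
After op 11 (rotate(+2)): offset=2, physical=[A,B,o,p,a,c], logical=[o,p,a,c,A,B]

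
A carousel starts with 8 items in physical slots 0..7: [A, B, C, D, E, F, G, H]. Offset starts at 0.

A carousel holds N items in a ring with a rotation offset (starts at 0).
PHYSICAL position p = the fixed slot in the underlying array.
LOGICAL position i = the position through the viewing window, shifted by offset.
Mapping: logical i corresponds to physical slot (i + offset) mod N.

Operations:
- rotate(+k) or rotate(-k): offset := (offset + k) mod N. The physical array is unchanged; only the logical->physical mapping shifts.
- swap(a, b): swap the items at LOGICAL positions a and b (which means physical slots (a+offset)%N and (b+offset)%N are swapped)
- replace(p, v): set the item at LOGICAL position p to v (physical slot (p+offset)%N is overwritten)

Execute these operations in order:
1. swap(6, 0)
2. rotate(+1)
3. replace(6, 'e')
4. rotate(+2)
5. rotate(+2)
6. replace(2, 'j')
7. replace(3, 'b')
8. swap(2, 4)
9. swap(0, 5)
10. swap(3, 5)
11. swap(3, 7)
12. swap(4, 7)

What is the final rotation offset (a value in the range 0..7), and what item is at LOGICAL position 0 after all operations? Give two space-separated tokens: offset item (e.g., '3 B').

Answer: 5 C

Derivation:
After op 1 (swap(6, 0)): offset=0, physical=[G,B,C,D,E,F,A,H], logical=[G,B,C,D,E,F,A,H]
After op 2 (rotate(+1)): offset=1, physical=[G,B,C,D,E,F,A,H], logical=[B,C,D,E,F,A,H,G]
After op 3 (replace(6, 'e')): offset=1, physical=[G,B,C,D,E,F,A,e], logical=[B,C,D,E,F,A,e,G]
After op 4 (rotate(+2)): offset=3, physical=[G,B,C,D,E,F,A,e], logical=[D,E,F,A,e,G,B,C]
After op 5 (rotate(+2)): offset=5, physical=[G,B,C,D,E,F,A,e], logical=[F,A,e,G,B,C,D,E]
After op 6 (replace(2, 'j')): offset=5, physical=[G,B,C,D,E,F,A,j], logical=[F,A,j,G,B,C,D,E]
After op 7 (replace(3, 'b')): offset=5, physical=[b,B,C,D,E,F,A,j], logical=[F,A,j,b,B,C,D,E]
After op 8 (swap(2, 4)): offset=5, physical=[b,j,C,D,E,F,A,B], logical=[F,A,B,b,j,C,D,E]
After op 9 (swap(0, 5)): offset=5, physical=[b,j,F,D,E,C,A,B], logical=[C,A,B,b,j,F,D,E]
After op 10 (swap(3, 5)): offset=5, physical=[F,j,b,D,E,C,A,B], logical=[C,A,B,F,j,b,D,E]
After op 11 (swap(3, 7)): offset=5, physical=[E,j,b,D,F,C,A,B], logical=[C,A,B,E,j,b,D,F]
After op 12 (swap(4, 7)): offset=5, physical=[E,F,b,D,j,C,A,B], logical=[C,A,B,E,F,b,D,j]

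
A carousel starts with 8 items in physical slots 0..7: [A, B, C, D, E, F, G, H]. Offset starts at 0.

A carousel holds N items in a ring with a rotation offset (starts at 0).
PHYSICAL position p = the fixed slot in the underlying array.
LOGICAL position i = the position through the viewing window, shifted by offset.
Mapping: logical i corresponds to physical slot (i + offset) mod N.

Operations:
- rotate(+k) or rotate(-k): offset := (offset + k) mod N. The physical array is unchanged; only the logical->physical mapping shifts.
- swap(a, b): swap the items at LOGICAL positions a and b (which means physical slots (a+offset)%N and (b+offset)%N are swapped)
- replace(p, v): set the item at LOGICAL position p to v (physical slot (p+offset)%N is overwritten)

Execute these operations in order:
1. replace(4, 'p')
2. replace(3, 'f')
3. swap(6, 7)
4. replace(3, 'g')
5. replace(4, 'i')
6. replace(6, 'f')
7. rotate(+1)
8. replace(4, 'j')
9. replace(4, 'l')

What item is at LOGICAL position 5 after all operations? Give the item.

Answer: f

Derivation:
After op 1 (replace(4, 'p')): offset=0, physical=[A,B,C,D,p,F,G,H], logical=[A,B,C,D,p,F,G,H]
After op 2 (replace(3, 'f')): offset=0, physical=[A,B,C,f,p,F,G,H], logical=[A,B,C,f,p,F,G,H]
After op 3 (swap(6, 7)): offset=0, physical=[A,B,C,f,p,F,H,G], logical=[A,B,C,f,p,F,H,G]
After op 4 (replace(3, 'g')): offset=0, physical=[A,B,C,g,p,F,H,G], logical=[A,B,C,g,p,F,H,G]
After op 5 (replace(4, 'i')): offset=0, physical=[A,B,C,g,i,F,H,G], logical=[A,B,C,g,i,F,H,G]
After op 6 (replace(6, 'f')): offset=0, physical=[A,B,C,g,i,F,f,G], logical=[A,B,C,g,i,F,f,G]
After op 7 (rotate(+1)): offset=1, physical=[A,B,C,g,i,F,f,G], logical=[B,C,g,i,F,f,G,A]
After op 8 (replace(4, 'j')): offset=1, physical=[A,B,C,g,i,j,f,G], logical=[B,C,g,i,j,f,G,A]
After op 9 (replace(4, 'l')): offset=1, physical=[A,B,C,g,i,l,f,G], logical=[B,C,g,i,l,f,G,A]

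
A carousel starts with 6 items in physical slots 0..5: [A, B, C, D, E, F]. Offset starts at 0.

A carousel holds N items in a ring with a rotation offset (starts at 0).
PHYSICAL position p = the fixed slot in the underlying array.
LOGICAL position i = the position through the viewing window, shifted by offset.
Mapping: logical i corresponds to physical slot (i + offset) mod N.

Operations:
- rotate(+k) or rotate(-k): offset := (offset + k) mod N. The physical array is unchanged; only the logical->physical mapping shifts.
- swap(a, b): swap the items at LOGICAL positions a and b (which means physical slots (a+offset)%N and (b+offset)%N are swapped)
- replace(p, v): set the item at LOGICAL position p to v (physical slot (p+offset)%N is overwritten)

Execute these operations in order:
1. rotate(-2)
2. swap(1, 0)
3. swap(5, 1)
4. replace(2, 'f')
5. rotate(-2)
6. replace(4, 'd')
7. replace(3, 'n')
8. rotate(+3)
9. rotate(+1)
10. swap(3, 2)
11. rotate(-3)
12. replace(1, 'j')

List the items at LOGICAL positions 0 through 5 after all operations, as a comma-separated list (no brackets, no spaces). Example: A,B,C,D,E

Answer: C,j,n,d,B,E

Derivation:
After op 1 (rotate(-2)): offset=4, physical=[A,B,C,D,E,F], logical=[E,F,A,B,C,D]
After op 2 (swap(1, 0)): offset=4, physical=[A,B,C,D,F,E], logical=[F,E,A,B,C,D]
After op 3 (swap(5, 1)): offset=4, physical=[A,B,C,E,F,D], logical=[F,D,A,B,C,E]
After op 4 (replace(2, 'f')): offset=4, physical=[f,B,C,E,F,D], logical=[F,D,f,B,C,E]
After op 5 (rotate(-2)): offset=2, physical=[f,B,C,E,F,D], logical=[C,E,F,D,f,B]
After op 6 (replace(4, 'd')): offset=2, physical=[d,B,C,E,F,D], logical=[C,E,F,D,d,B]
After op 7 (replace(3, 'n')): offset=2, physical=[d,B,C,E,F,n], logical=[C,E,F,n,d,B]
After op 8 (rotate(+3)): offset=5, physical=[d,B,C,E,F,n], logical=[n,d,B,C,E,F]
After op 9 (rotate(+1)): offset=0, physical=[d,B,C,E,F,n], logical=[d,B,C,E,F,n]
After op 10 (swap(3, 2)): offset=0, physical=[d,B,E,C,F,n], logical=[d,B,E,C,F,n]
After op 11 (rotate(-3)): offset=3, physical=[d,B,E,C,F,n], logical=[C,F,n,d,B,E]
After op 12 (replace(1, 'j')): offset=3, physical=[d,B,E,C,j,n], logical=[C,j,n,d,B,E]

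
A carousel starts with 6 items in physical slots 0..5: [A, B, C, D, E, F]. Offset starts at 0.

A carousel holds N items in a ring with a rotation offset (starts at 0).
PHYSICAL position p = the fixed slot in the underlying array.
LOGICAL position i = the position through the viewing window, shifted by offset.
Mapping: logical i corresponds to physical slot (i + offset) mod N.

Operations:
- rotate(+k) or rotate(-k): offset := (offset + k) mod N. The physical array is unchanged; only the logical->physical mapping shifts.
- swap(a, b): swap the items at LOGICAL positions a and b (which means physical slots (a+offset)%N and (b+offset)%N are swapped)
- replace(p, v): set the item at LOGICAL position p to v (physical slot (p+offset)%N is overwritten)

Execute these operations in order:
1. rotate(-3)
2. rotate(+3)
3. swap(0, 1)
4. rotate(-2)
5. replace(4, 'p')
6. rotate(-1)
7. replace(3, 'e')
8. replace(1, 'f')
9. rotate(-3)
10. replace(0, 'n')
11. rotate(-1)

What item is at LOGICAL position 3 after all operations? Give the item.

Answer: p

Derivation:
After op 1 (rotate(-3)): offset=3, physical=[A,B,C,D,E,F], logical=[D,E,F,A,B,C]
After op 2 (rotate(+3)): offset=0, physical=[A,B,C,D,E,F], logical=[A,B,C,D,E,F]
After op 3 (swap(0, 1)): offset=0, physical=[B,A,C,D,E,F], logical=[B,A,C,D,E,F]
After op 4 (rotate(-2)): offset=4, physical=[B,A,C,D,E,F], logical=[E,F,B,A,C,D]
After op 5 (replace(4, 'p')): offset=4, physical=[B,A,p,D,E,F], logical=[E,F,B,A,p,D]
After op 6 (rotate(-1)): offset=3, physical=[B,A,p,D,E,F], logical=[D,E,F,B,A,p]
After op 7 (replace(3, 'e')): offset=3, physical=[e,A,p,D,E,F], logical=[D,E,F,e,A,p]
After op 8 (replace(1, 'f')): offset=3, physical=[e,A,p,D,f,F], logical=[D,f,F,e,A,p]
After op 9 (rotate(-3)): offset=0, physical=[e,A,p,D,f,F], logical=[e,A,p,D,f,F]
After op 10 (replace(0, 'n')): offset=0, physical=[n,A,p,D,f,F], logical=[n,A,p,D,f,F]
After op 11 (rotate(-1)): offset=5, physical=[n,A,p,D,f,F], logical=[F,n,A,p,D,f]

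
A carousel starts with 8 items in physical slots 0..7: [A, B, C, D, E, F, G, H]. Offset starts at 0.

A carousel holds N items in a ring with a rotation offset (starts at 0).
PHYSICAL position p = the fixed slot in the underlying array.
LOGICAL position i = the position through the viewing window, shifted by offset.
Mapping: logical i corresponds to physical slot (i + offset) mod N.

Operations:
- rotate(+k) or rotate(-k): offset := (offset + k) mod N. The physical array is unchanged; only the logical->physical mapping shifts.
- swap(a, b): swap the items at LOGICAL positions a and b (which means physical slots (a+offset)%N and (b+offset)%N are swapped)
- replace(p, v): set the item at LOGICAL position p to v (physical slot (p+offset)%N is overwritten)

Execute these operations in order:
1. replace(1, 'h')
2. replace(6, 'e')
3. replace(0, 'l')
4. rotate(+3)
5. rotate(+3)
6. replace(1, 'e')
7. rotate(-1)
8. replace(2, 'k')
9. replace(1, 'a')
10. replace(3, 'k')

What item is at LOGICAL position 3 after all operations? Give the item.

Answer: k

Derivation:
After op 1 (replace(1, 'h')): offset=0, physical=[A,h,C,D,E,F,G,H], logical=[A,h,C,D,E,F,G,H]
After op 2 (replace(6, 'e')): offset=0, physical=[A,h,C,D,E,F,e,H], logical=[A,h,C,D,E,F,e,H]
After op 3 (replace(0, 'l')): offset=0, physical=[l,h,C,D,E,F,e,H], logical=[l,h,C,D,E,F,e,H]
After op 4 (rotate(+3)): offset=3, physical=[l,h,C,D,E,F,e,H], logical=[D,E,F,e,H,l,h,C]
After op 5 (rotate(+3)): offset=6, physical=[l,h,C,D,E,F,e,H], logical=[e,H,l,h,C,D,E,F]
After op 6 (replace(1, 'e')): offset=6, physical=[l,h,C,D,E,F,e,e], logical=[e,e,l,h,C,D,E,F]
After op 7 (rotate(-1)): offset=5, physical=[l,h,C,D,E,F,e,e], logical=[F,e,e,l,h,C,D,E]
After op 8 (replace(2, 'k')): offset=5, physical=[l,h,C,D,E,F,e,k], logical=[F,e,k,l,h,C,D,E]
After op 9 (replace(1, 'a')): offset=5, physical=[l,h,C,D,E,F,a,k], logical=[F,a,k,l,h,C,D,E]
After op 10 (replace(3, 'k')): offset=5, physical=[k,h,C,D,E,F,a,k], logical=[F,a,k,k,h,C,D,E]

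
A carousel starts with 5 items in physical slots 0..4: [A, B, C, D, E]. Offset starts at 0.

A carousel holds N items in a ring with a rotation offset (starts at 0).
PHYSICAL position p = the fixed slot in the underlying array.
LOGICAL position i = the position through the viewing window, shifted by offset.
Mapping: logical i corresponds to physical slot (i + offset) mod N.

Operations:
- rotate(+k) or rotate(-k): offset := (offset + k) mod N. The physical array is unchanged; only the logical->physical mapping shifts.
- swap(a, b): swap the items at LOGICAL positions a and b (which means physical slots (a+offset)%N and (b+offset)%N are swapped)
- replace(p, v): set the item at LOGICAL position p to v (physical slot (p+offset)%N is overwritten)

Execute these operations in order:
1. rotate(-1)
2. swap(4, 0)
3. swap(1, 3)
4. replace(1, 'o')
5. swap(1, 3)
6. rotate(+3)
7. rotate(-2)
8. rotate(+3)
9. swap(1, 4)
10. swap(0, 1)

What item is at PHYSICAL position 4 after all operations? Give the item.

After op 1 (rotate(-1)): offset=4, physical=[A,B,C,D,E], logical=[E,A,B,C,D]
After op 2 (swap(4, 0)): offset=4, physical=[A,B,C,E,D], logical=[D,A,B,C,E]
After op 3 (swap(1, 3)): offset=4, physical=[C,B,A,E,D], logical=[D,C,B,A,E]
After op 4 (replace(1, 'o')): offset=4, physical=[o,B,A,E,D], logical=[D,o,B,A,E]
After op 5 (swap(1, 3)): offset=4, physical=[A,B,o,E,D], logical=[D,A,B,o,E]
After op 6 (rotate(+3)): offset=2, physical=[A,B,o,E,D], logical=[o,E,D,A,B]
After op 7 (rotate(-2)): offset=0, physical=[A,B,o,E,D], logical=[A,B,o,E,D]
After op 8 (rotate(+3)): offset=3, physical=[A,B,o,E,D], logical=[E,D,A,B,o]
After op 9 (swap(1, 4)): offset=3, physical=[A,B,D,E,o], logical=[E,o,A,B,D]
After op 10 (swap(0, 1)): offset=3, physical=[A,B,D,o,E], logical=[o,E,A,B,D]

Answer: E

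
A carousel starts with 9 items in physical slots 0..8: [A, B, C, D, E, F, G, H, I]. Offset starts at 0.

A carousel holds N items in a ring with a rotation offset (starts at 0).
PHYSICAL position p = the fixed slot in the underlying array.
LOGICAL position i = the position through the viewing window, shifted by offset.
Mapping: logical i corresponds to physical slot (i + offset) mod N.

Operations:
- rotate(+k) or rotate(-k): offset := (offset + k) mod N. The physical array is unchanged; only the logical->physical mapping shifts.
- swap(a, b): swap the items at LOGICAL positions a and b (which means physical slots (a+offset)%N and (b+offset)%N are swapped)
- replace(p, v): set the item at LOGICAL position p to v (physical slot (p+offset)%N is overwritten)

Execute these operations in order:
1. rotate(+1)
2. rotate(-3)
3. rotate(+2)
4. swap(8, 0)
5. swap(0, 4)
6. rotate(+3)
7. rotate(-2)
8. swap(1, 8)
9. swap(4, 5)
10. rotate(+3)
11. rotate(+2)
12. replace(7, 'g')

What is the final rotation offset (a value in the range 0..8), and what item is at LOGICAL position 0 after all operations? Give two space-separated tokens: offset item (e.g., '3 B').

Answer: 6 F

Derivation:
After op 1 (rotate(+1)): offset=1, physical=[A,B,C,D,E,F,G,H,I], logical=[B,C,D,E,F,G,H,I,A]
After op 2 (rotate(-3)): offset=7, physical=[A,B,C,D,E,F,G,H,I], logical=[H,I,A,B,C,D,E,F,G]
After op 3 (rotate(+2)): offset=0, physical=[A,B,C,D,E,F,G,H,I], logical=[A,B,C,D,E,F,G,H,I]
After op 4 (swap(8, 0)): offset=0, physical=[I,B,C,D,E,F,G,H,A], logical=[I,B,C,D,E,F,G,H,A]
After op 5 (swap(0, 4)): offset=0, physical=[E,B,C,D,I,F,G,H,A], logical=[E,B,C,D,I,F,G,H,A]
After op 6 (rotate(+3)): offset=3, physical=[E,B,C,D,I,F,G,H,A], logical=[D,I,F,G,H,A,E,B,C]
After op 7 (rotate(-2)): offset=1, physical=[E,B,C,D,I,F,G,H,A], logical=[B,C,D,I,F,G,H,A,E]
After op 8 (swap(1, 8)): offset=1, physical=[C,B,E,D,I,F,G,H,A], logical=[B,E,D,I,F,G,H,A,C]
After op 9 (swap(4, 5)): offset=1, physical=[C,B,E,D,I,G,F,H,A], logical=[B,E,D,I,G,F,H,A,C]
After op 10 (rotate(+3)): offset=4, physical=[C,B,E,D,I,G,F,H,A], logical=[I,G,F,H,A,C,B,E,D]
After op 11 (rotate(+2)): offset=6, physical=[C,B,E,D,I,G,F,H,A], logical=[F,H,A,C,B,E,D,I,G]
After op 12 (replace(7, 'g')): offset=6, physical=[C,B,E,D,g,G,F,H,A], logical=[F,H,A,C,B,E,D,g,G]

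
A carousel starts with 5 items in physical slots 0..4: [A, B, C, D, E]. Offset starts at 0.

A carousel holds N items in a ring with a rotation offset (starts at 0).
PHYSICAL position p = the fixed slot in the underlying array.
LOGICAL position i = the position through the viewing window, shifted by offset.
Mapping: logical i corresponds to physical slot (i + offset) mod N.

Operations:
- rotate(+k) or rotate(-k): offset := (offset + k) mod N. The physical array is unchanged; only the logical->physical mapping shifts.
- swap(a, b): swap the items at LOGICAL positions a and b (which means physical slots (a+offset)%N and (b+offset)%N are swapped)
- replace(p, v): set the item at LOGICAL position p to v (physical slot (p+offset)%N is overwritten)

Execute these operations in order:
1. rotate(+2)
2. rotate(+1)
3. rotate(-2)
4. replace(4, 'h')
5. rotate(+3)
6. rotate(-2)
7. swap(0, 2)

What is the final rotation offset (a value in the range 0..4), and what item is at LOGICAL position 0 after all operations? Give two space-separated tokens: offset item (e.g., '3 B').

After op 1 (rotate(+2)): offset=2, physical=[A,B,C,D,E], logical=[C,D,E,A,B]
After op 2 (rotate(+1)): offset=3, physical=[A,B,C,D,E], logical=[D,E,A,B,C]
After op 3 (rotate(-2)): offset=1, physical=[A,B,C,D,E], logical=[B,C,D,E,A]
After op 4 (replace(4, 'h')): offset=1, physical=[h,B,C,D,E], logical=[B,C,D,E,h]
After op 5 (rotate(+3)): offset=4, physical=[h,B,C,D,E], logical=[E,h,B,C,D]
After op 6 (rotate(-2)): offset=2, physical=[h,B,C,D,E], logical=[C,D,E,h,B]
After op 7 (swap(0, 2)): offset=2, physical=[h,B,E,D,C], logical=[E,D,C,h,B]

Answer: 2 E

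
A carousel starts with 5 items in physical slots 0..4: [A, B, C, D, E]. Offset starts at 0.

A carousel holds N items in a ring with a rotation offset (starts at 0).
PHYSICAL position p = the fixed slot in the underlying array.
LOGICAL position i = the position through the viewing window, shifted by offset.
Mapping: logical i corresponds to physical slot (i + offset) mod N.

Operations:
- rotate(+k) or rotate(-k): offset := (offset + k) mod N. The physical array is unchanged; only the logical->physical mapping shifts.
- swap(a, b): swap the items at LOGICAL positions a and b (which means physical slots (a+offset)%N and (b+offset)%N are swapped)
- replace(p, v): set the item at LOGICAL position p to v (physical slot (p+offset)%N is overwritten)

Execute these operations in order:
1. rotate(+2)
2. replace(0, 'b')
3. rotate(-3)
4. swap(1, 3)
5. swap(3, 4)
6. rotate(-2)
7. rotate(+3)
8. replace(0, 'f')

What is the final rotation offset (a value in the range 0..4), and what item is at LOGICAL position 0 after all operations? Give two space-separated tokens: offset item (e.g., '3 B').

After op 1 (rotate(+2)): offset=2, physical=[A,B,C,D,E], logical=[C,D,E,A,B]
After op 2 (replace(0, 'b')): offset=2, physical=[A,B,b,D,E], logical=[b,D,E,A,B]
After op 3 (rotate(-3)): offset=4, physical=[A,B,b,D,E], logical=[E,A,B,b,D]
After op 4 (swap(1, 3)): offset=4, physical=[b,B,A,D,E], logical=[E,b,B,A,D]
After op 5 (swap(3, 4)): offset=4, physical=[b,B,D,A,E], logical=[E,b,B,D,A]
After op 6 (rotate(-2)): offset=2, physical=[b,B,D,A,E], logical=[D,A,E,b,B]
After op 7 (rotate(+3)): offset=0, physical=[b,B,D,A,E], logical=[b,B,D,A,E]
After op 8 (replace(0, 'f')): offset=0, physical=[f,B,D,A,E], logical=[f,B,D,A,E]

Answer: 0 f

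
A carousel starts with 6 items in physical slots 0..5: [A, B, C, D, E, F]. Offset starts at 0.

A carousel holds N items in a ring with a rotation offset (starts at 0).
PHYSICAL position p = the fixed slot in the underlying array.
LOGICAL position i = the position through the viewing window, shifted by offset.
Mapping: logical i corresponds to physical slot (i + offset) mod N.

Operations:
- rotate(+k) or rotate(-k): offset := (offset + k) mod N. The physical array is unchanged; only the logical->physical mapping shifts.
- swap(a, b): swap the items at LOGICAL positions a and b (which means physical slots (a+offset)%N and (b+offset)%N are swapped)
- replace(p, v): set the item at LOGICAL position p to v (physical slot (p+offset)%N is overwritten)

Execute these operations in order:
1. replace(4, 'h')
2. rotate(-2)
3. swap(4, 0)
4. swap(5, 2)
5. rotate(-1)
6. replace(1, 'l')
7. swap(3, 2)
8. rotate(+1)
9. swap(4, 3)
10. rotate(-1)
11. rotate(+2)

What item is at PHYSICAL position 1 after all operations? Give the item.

After op 1 (replace(4, 'h')): offset=0, physical=[A,B,C,D,h,F], logical=[A,B,C,D,h,F]
After op 2 (rotate(-2)): offset=4, physical=[A,B,C,D,h,F], logical=[h,F,A,B,C,D]
After op 3 (swap(4, 0)): offset=4, physical=[A,B,h,D,C,F], logical=[C,F,A,B,h,D]
After op 4 (swap(5, 2)): offset=4, physical=[D,B,h,A,C,F], logical=[C,F,D,B,h,A]
After op 5 (rotate(-1)): offset=3, physical=[D,B,h,A,C,F], logical=[A,C,F,D,B,h]
After op 6 (replace(1, 'l')): offset=3, physical=[D,B,h,A,l,F], logical=[A,l,F,D,B,h]
After op 7 (swap(3, 2)): offset=3, physical=[F,B,h,A,l,D], logical=[A,l,D,F,B,h]
After op 8 (rotate(+1)): offset=4, physical=[F,B,h,A,l,D], logical=[l,D,F,B,h,A]
After op 9 (swap(4, 3)): offset=4, physical=[F,h,B,A,l,D], logical=[l,D,F,h,B,A]
After op 10 (rotate(-1)): offset=3, physical=[F,h,B,A,l,D], logical=[A,l,D,F,h,B]
After op 11 (rotate(+2)): offset=5, physical=[F,h,B,A,l,D], logical=[D,F,h,B,A,l]

Answer: h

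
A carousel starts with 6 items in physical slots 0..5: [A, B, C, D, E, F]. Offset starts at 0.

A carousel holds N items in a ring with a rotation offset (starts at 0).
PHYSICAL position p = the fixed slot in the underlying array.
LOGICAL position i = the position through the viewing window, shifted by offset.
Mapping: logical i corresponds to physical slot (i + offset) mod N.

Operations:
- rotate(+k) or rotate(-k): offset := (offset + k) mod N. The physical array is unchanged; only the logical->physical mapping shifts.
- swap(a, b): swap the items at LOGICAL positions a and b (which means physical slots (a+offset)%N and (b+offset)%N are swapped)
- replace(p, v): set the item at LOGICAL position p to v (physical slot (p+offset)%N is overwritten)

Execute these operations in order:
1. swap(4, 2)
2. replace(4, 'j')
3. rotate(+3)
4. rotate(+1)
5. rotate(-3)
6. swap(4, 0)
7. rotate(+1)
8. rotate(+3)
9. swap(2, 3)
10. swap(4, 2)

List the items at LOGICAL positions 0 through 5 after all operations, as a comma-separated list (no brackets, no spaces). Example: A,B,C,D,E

Answer: B,A,D,F,E,j

Derivation:
After op 1 (swap(4, 2)): offset=0, physical=[A,B,E,D,C,F], logical=[A,B,E,D,C,F]
After op 2 (replace(4, 'j')): offset=0, physical=[A,B,E,D,j,F], logical=[A,B,E,D,j,F]
After op 3 (rotate(+3)): offset=3, physical=[A,B,E,D,j,F], logical=[D,j,F,A,B,E]
After op 4 (rotate(+1)): offset=4, physical=[A,B,E,D,j,F], logical=[j,F,A,B,E,D]
After op 5 (rotate(-3)): offset=1, physical=[A,B,E,D,j,F], logical=[B,E,D,j,F,A]
After op 6 (swap(4, 0)): offset=1, physical=[A,F,E,D,j,B], logical=[F,E,D,j,B,A]
After op 7 (rotate(+1)): offset=2, physical=[A,F,E,D,j,B], logical=[E,D,j,B,A,F]
After op 8 (rotate(+3)): offset=5, physical=[A,F,E,D,j,B], logical=[B,A,F,E,D,j]
After op 9 (swap(2, 3)): offset=5, physical=[A,E,F,D,j,B], logical=[B,A,E,F,D,j]
After op 10 (swap(4, 2)): offset=5, physical=[A,D,F,E,j,B], logical=[B,A,D,F,E,j]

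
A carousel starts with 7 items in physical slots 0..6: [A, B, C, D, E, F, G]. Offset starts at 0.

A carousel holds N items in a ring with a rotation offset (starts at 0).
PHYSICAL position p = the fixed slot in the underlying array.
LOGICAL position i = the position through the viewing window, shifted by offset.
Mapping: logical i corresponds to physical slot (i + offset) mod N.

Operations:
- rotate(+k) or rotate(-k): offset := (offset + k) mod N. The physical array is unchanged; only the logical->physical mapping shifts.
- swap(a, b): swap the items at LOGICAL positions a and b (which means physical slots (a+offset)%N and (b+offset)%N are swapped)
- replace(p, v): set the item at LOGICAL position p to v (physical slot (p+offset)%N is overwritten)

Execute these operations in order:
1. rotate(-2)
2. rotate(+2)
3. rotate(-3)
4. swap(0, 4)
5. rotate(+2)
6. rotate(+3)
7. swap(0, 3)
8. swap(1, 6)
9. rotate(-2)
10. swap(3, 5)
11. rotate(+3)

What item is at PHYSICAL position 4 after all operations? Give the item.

After op 1 (rotate(-2)): offset=5, physical=[A,B,C,D,E,F,G], logical=[F,G,A,B,C,D,E]
After op 2 (rotate(+2)): offset=0, physical=[A,B,C,D,E,F,G], logical=[A,B,C,D,E,F,G]
After op 3 (rotate(-3)): offset=4, physical=[A,B,C,D,E,F,G], logical=[E,F,G,A,B,C,D]
After op 4 (swap(0, 4)): offset=4, physical=[A,E,C,D,B,F,G], logical=[B,F,G,A,E,C,D]
After op 5 (rotate(+2)): offset=6, physical=[A,E,C,D,B,F,G], logical=[G,A,E,C,D,B,F]
After op 6 (rotate(+3)): offset=2, physical=[A,E,C,D,B,F,G], logical=[C,D,B,F,G,A,E]
After op 7 (swap(0, 3)): offset=2, physical=[A,E,F,D,B,C,G], logical=[F,D,B,C,G,A,E]
After op 8 (swap(1, 6)): offset=2, physical=[A,D,F,E,B,C,G], logical=[F,E,B,C,G,A,D]
After op 9 (rotate(-2)): offset=0, physical=[A,D,F,E,B,C,G], logical=[A,D,F,E,B,C,G]
After op 10 (swap(3, 5)): offset=0, physical=[A,D,F,C,B,E,G], logical=[A,D,F,C,B,E,G]
After op 11 (rotate(+3)): offset=3, physical=[A,D,F,C,B,E,G], logical=[C,B,E,G,A,D,F]

Answer: B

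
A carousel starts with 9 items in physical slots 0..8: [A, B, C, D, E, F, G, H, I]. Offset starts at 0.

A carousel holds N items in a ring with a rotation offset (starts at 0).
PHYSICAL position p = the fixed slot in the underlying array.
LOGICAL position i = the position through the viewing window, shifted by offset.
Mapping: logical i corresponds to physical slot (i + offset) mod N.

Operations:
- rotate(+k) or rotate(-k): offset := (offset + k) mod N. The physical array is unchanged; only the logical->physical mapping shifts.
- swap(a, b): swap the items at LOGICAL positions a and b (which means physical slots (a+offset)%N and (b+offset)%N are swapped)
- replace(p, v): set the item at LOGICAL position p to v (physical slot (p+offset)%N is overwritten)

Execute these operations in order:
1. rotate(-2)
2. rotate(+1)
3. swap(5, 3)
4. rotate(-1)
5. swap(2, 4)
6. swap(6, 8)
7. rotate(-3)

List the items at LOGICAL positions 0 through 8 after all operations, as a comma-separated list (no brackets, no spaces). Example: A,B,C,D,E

After op 1 (rotate(-2)): offset=7, physical=[A,B,C,D,E,F,G,H,I], logical=[H,I,A,B,C,D,E,F,G]
After op 2 (rotate(+1)): offset=8, physical=[A,B,C,D,E,F,G,H,I], logical=[I,A,B,C,D,E,F,G,H]
After op 3 (swap(5, 3)): offset=8, physical=[A,B,E,D,C,F,G,H,I], logical=[I,A,B,E,D,C,F,G,H]
After op 4 (rotate(-1)): offset=7, physical=[A,B,E,D,C,F,G,H,I], logical=[H,I,A,B,E,D,C,F,G]
After op 5 (swap(2, 4)): offset=7, physical=[E,B,A,D,C,F,G,H,I], logical=[H,I,E,B,A,D,C,F,G]
After op 6 (swap(6, 8)): offset=7, physical=[E,B,A,D,G,F,C,H,I], logical=[H,I,E,B,A,D,G,F,C]
After op 7 (rotate(-3)): offset=4, physical=[E,B,A,D,G,F,C,H,I], logical=[G,F,C,H,I,E,B,A,D]

Answer: G,F,C,H,I,E,B,A,D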